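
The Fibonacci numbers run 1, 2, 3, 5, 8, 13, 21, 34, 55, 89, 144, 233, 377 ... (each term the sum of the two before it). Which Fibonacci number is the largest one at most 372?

233

233 ≤ 372 < 377, so the largest Fibonacci number not exceeding 372 is 233.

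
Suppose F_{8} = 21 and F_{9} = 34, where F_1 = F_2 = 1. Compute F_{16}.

By the doubling identity F_{2k} = F_k(2F_{k+1} − F_k): F_{16} = 21·(2·34 − 21) = 21·47 = 987.

987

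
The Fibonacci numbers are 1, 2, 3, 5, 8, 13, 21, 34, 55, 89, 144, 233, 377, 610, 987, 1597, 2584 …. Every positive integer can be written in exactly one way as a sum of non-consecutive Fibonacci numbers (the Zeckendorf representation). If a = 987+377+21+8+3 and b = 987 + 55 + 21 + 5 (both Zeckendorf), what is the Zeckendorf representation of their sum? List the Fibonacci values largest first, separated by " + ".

1597 + 610 + 233 + 21 + 3

The two numbers are 1396 and 1068, so their sum is 2464.
2464 − 1597 = 867
867 − 610 = 257
257 − 233 = 24
24 − 21 = 3
3 − 3 = 0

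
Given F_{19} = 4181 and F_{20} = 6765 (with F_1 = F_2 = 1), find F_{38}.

By the doubling identity F_{2k} = F_k(2F_{k+1} − F_k): F_{38} = 4181·(2·6765 − 4181) = 4181·9349 = 39088169.

39088169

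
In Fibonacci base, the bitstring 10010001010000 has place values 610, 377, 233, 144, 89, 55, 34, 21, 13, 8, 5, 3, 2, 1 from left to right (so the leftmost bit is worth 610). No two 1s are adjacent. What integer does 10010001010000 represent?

Summing the place values of the 1 bits: 610 + 144 + 21 + 8 = 783.

783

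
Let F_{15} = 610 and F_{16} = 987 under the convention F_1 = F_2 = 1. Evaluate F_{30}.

By the doubling identity F_{2k} = F_k(2F_{k+1} − F_k): F_{30} = 610·(2·987 − 610) = 610·1364 = 832040.

832040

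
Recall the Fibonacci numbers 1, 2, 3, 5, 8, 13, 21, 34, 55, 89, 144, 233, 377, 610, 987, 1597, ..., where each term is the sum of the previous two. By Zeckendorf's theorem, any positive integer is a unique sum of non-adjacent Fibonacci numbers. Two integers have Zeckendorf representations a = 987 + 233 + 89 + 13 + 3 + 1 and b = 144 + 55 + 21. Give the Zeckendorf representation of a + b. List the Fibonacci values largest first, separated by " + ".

987 + 377 + 144 + 34 + 3 + 1

The two numbers are 1326 and 220, so their sum is 1546.
Greedy algorithm:
1546 − 987 = 559
559 − 377 = 182
182 − 144 = 38
38 − 34 = 4
4 − 3 = 1
1 − 1 = 0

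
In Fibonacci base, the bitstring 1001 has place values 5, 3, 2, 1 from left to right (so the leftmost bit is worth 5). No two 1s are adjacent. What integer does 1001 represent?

6

Summing the place values of the 1 bits: 5 + 1 = 6.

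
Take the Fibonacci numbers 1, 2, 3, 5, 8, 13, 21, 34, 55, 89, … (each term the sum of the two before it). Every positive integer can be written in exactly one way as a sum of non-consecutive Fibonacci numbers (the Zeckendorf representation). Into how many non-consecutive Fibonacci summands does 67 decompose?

4

subtract 55 from 67: 12 remains
subtract 8 from 12: 4 remains
subtract 3 from 4: 1 remains
subtract 1 from 1: 0 remains
67 = 55 + 8 + 3 + 1, which has 4 terms.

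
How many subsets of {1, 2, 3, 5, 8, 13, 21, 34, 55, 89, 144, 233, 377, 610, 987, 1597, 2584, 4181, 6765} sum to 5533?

5533 = 4181+987+233+89+34+8+1 = 4181+987+233+89+34+5+3+1 = 4181+987+233+89+21+13+8+1 = … (29 more), for 32 in all.

32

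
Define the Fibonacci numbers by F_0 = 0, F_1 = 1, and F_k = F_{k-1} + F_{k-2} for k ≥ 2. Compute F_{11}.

89

Iterating the recurrence up to F_{5} = 5 and F_{4} = 3:
F_{6} = F_{5} + F_{4} = 5 + 3 = 8
F_{7} = F_{6} + F_{5} = 8 + 5 = 13
F_{8} = F_{7} + F_{6} = 13 + 8 = 21
F_{9} = F_{8} + F_{7} = 21 + 13 = 34
F_{10} = F_{9} + F_{8} = 34 + 21 = 55
F_{11} = F_{10} + F_{9} = 55 + 34 = 89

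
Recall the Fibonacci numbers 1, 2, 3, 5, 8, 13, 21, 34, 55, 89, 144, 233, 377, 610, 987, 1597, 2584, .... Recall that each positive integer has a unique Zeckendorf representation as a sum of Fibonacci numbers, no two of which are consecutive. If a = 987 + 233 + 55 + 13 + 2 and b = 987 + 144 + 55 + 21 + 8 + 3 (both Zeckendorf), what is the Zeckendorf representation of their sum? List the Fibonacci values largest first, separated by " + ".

1597 + 610 + 233 + 55 + 13

The two numbers are 1290 and 1218, so their sum is 2508.
Repeatedly subtract the largest Fibonacci number that fits:
largest Fibonacci ≤ 2508 is 1597; 2508 − 1597 = 911
largest Fibonacci ≤ 911 is 610; 911 − 610 = 301
largest Fibonacci ≤ 301 is 233; 301 − 233 = 68
largest Fibonacci ≤ 68 is 55; 68 − 55 = 13
largest Fibonacci ≤ 13 is 13; 13 − 13 = 0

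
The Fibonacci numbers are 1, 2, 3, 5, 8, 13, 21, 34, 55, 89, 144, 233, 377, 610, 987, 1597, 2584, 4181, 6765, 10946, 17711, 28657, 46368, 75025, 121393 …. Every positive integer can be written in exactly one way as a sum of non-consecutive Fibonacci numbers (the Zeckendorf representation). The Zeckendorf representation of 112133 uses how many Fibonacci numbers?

5

75025 ≤ 112133 < 121393, so take 75025; remainder 37108
28657 ≤ 37108 < 46368, so take 28657; remainder 8451
6765 ≤ 8451 < 10946, so take 6765; remainder 1686
1597 ≤ 1686 < 2584, so take 1597; remainder 89
89 ≤ 89 < 144, so take 89; remainder 0
112133 = 75025 + 28657 + 6765 + 1597 + 89, which has 5 terms.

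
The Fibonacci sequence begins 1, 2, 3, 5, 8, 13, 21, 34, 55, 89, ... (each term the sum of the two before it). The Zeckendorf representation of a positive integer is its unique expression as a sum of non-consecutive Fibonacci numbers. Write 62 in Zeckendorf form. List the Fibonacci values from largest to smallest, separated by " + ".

Repeatedly subtract the largest Fibonacci number that fits:
62: greatest Fibonacci not exceeding it is 55, leaving 7
7: greatest Fibonacci not exceeding it is 5, leaving 2
2: greatest Fibonacci not exceeding it is 2, leaving 0
So 62 = 55 + 5 + 2, with no two terms consecutive in the sequence.

55 + 5 + 2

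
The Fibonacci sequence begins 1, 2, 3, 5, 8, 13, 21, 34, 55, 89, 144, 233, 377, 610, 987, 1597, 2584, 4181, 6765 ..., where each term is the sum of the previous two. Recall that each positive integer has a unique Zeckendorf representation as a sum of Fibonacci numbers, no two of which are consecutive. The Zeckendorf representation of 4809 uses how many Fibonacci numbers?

4

4809 − 4181 = 628
628 − 610 = 18
18 − 13 = 5
5 − 5 = 0
4809 = 4181 + 610 + 13 + 5, which has 4 terms.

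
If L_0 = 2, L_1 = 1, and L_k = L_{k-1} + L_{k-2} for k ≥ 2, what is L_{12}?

Iterating the recurrence up to L_{8} = 47 and L_{7} = 29:
L_{9} = L_{8} + L_{7} = 47 + 29 = 76
L_{10} = L_{9} + L_{8} = 76 + 47 = 123
L_{11} = L_{10} + L_{9} = 123 + 76 = 199
L_{12} = L_{11} + L_{10} = 199 + 123 = 322

322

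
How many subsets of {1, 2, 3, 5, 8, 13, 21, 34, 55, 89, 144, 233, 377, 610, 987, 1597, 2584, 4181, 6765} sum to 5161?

Each representation comes from the Zeckendorf form by replacing some F_k with F_{k−1} + F_{k−2} where possible.
5161 = 4181+610+233+89+34+13+1 = 4181+610+233+89+34+8+5+1 = 2584+1597+610+233+89+34+13+1 = 4181+610+233+89+34+8+3+2+1 = … (20 more), for 24 in all.

24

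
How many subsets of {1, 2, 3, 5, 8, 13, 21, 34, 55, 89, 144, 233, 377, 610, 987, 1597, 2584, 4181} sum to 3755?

40

Starting from the Zeckendorf form and repeatedly splitting a term F_k into F_{k−1} + F_{k−2} (when neither is already used) reaches every representation.
3755 = 2584+987+144+34+5+1 = 2584+987+144+34+3+2+1 = 2584+987+144+21+13+5+1 = … (37 more), for 40 in all.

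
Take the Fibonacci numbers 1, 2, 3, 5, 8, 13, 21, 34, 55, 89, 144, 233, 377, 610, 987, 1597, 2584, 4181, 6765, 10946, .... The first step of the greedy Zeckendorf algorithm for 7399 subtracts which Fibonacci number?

6765

6765 ≤ 7399 < 10946, so the largest Fibonacci number not exceeding 7399 is 6765.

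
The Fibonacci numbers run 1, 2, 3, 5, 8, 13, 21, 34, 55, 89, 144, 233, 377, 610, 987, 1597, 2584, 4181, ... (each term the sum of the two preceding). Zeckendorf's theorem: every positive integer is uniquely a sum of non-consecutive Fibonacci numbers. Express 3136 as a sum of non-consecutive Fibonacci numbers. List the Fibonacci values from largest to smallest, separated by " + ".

take 2584 (≤ 3136); 3136 − 2584 = 552
take 377 (≤ 552); 552 − 377 = 175
take 144 (≤ 175); 175 − 144 = 31
take 21 (≤ 31); 31 − 21 = 10
take 8 (≤ 10); 10 − 8 = 2
take 2 (≤ 2); 2 − 2 = 0
So 3136 = 2584 + 377 + 144 + 21 + 8 + 2, with no two terms consecutive in the sequence.

2584 + 377 + 144 + 21 + 8 + 2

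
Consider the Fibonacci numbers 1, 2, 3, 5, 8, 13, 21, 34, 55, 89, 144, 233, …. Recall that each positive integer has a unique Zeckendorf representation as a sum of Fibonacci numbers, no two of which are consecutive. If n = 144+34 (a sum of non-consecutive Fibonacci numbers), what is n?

178

144+34 = 178.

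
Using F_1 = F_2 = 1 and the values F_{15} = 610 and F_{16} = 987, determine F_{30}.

By the doubling identity F_{2k} = F_k(2F_{k+1} − F_k): F_{30} = 610·(2·987 − 610) = 610·1364 = 832040.

832040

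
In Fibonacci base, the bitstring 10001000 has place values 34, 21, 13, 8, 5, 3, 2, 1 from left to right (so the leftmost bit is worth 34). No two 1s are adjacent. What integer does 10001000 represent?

Summing the place values of the 1 bits: 34 + 5 = 39.

39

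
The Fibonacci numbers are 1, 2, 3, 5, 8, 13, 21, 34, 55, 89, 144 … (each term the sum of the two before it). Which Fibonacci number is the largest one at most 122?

89

89 ≤ 122 < 144, so the largest Fibonacci number not exceeding 122 is 89.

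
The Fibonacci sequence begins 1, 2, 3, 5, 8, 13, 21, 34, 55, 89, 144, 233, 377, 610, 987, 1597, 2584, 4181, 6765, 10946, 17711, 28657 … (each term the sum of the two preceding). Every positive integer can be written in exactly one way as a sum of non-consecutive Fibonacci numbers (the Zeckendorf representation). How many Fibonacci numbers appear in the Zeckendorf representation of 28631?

8

28631: greatest Fibonacci not exceeding it is 17711, leaving 10920
10920: greatest Fibonacci not exceeding it is 6765, leaving 4155
4155: greatest Fibonacci not exceeding it is 2584, leaving 1571
1571: greatest Fibonacci not exceeding it is 987, leaving 584
584: greatest Fibonacci not exceeding it is 377, leaving 207
207: greatest Fibonacci not exceeding it is 144, leaving 63
63: greatest Fibonacci not exceeding it is 55, leaving 8
8: greatest Fibonacci not exceeding it is 8, leaving 0
28631 = 17711 + 6765 + 2584 + 987 + 377 + 144 + 55 + 8, which has 8 terms.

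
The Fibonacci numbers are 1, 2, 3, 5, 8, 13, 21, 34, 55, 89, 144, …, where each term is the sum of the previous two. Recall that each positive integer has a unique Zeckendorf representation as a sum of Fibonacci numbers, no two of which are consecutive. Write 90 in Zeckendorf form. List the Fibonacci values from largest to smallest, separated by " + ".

89 + 1

Greedy algorithm:
subtract 89 from 90: 1 remains
subtract 1 from 1: 0 remains
So 90 = 89 + 1, with no two terms consecutive in the sequence.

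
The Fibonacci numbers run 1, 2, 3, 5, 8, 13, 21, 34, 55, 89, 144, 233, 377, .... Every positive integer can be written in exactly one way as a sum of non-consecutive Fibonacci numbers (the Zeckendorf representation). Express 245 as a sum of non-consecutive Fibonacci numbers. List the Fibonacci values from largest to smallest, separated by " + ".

Greedily peel off the largest Fibonacci term at each step:
245: greatest Fibonacci not exceeding it is 233, leaving 12
12: greatest Fibonacci not exceeding it is 8, leaving 4
4: greatest Fibonacci not exceeding it is 3, leaving 1
1: greatest Fibonacci not exceeding it is 1, leaving 0
So 245 = 233 + 8 + 3 + 1, with no two terms consecutive in the sequence.

233 + 8 + 3 + 1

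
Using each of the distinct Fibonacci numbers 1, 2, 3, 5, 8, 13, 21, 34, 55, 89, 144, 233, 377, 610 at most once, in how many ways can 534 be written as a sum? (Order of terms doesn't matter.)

15

534 = 377+144+13 = 377+144+8+5 = 377+89+55+13 = 377+144+8+3+2 = … (11 more), for 15 in all.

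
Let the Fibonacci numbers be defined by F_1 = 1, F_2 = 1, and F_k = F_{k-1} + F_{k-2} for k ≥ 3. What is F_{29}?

Iterating the recurrence up to F_{25} = 75025 and F_{24} = 46368:
F_{26} = F_{25} + F_{24} = 75025 + 46368 = 121393
F_{27} = F_{26} + F_{25} = 121393 + 75025 = 196418
F_{28} = F_{27} + F_{26} = 196418 + 121393 = 317811
F_{29} = F_{28} + F_{27} = 317811 + 196418 = 514229

514229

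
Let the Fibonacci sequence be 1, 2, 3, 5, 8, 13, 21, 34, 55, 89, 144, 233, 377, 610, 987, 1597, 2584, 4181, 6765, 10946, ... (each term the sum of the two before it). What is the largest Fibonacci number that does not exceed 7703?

6765 ≤ 7703 < 10946, so the largest Fibonacci number not exceeding 7703 is 6765.

6765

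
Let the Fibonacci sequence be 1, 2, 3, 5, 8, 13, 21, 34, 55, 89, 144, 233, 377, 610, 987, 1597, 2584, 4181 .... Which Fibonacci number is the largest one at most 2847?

2584

2584 ≤ 2847 < 4181, so the largest Fibonacci number not exceeding 2847 is 2584.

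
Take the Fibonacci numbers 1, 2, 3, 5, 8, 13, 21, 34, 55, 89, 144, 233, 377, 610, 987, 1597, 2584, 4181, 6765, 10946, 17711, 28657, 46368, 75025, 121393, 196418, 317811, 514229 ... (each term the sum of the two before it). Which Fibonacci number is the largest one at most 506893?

317811 ≤ 506893 < 514229, so the largest Fibonacci number not exceeding 506893 is 317811.

317811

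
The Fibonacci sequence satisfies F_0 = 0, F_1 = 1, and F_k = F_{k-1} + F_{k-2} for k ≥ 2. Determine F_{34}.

Iterating the recurrence up to F_{27} = 196418 and F_{26} = 121393:
F_{28} = F_{27} + F_{26} = 196418 + 121393 = 317811
F_{29} = F_{28} + F_{27} = 317811 + 196418 = 514229
F_{30} = F_{29} + F_{28} = 514229 + 317811 = 832040
F_{31} = F_{30} + F_{29} = 832040 + 514229 = 1346269
F_{32} = F_{31} + F_{30} = 1346269 + 832040 = 2178309
F_{33} = F_{32} + F_{31} = 2178309 + 1346269 = 3524578
F_{34} = F_{33} + F_{32} = 3524578 + 2178309 = 5702887

5702887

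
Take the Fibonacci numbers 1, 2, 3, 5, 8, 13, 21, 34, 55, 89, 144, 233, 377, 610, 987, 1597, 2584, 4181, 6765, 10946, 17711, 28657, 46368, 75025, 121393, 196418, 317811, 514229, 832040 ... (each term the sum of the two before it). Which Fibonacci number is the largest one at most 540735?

514229 ≤ 540735 < 832040, so the largest Fibonacci number not exceeding 540735 is 514229.

514229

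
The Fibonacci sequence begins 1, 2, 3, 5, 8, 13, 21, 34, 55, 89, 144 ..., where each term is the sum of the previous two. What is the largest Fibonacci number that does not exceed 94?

89

89 ≤ 94 < 144, so the largest Fibonacci number not exceeding 94 is 89.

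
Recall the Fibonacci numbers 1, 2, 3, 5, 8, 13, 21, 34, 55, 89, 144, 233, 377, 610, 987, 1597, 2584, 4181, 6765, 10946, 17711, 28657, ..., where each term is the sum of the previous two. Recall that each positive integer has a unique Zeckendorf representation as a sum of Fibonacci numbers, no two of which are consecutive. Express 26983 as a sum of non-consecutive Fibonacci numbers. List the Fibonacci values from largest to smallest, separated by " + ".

17711 + 6765 + 1597 + 610 + 233 + 55 + 8 + 3 + 1

Greedily peel off the largest Fibonacci term at each step:
largest Fibonacci ≤ 26983 is 17711; 26983 − 17711 = 9272
largest Fibonacci ≤ 9272 is 6765; 9272 − 6765 = 2507
largest Fibonacci ≤ 2507 is 1597; 2507 − 1597 = 910
largest Fibonacci ≤ 910 is 610; 910 − 610 = 300
largest Fibonacci ≤ 300 is 233; 300 − 233 = 67
largest Fibonacci ≤ 67 is 55; 67 − 55 = 12
largest Fibonacci ≤ 12 is 8; 12 − 8 = 4
largest Fibonacci ≤ 4 is 3; 4 − 3 = 1
largest Fibonacci ≤ 1 is 1; 1 − 1 = 0
So 26983 = 17711 + 6765 + 1597 + 610 + 233 + 55 + 8 + 3 + 1, with no two terms consecutive in the sequence.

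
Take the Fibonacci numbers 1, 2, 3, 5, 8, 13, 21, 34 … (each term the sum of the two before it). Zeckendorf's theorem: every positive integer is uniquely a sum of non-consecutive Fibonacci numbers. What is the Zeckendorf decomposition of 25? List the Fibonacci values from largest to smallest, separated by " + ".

25 − 21 = 4
4 − 3 = 1
1 − 1 = 0
So 25 = 21 + 3 + 1, with no two terms consecutive in the sequence.

21 + 3 + 1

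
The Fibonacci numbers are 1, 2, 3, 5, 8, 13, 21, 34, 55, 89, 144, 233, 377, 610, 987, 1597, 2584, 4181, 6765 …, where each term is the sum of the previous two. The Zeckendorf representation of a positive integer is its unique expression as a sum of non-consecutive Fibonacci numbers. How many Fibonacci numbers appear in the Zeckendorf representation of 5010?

4181 ≤ 5010 < 6765, so take 4181; remainder 829
610 ≤ 829 < 987, so take 610; remainder 219
144 ≤ 219 < 233, so take 144; remainder 75
55 ≤ 75 < 89, so take 55; remainder 20
13 ≤ 20 < 21, so take 13; remainder 7
5 ≤ 7 < 8, so take 5; remainder 2
2 ≤ 2 < 3, so take 2; remainder 0
5010 = 4181 + 610 + 144 + 55 + 13 + 5 + 2, which has 7 terms.

7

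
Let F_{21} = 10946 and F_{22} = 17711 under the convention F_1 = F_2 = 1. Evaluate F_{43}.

By F_{2k+1} = F_k² + F_{k+1}²: F_{43} = 10946² + 17711² = 119814916 + 313679521 = 433494437.

433494437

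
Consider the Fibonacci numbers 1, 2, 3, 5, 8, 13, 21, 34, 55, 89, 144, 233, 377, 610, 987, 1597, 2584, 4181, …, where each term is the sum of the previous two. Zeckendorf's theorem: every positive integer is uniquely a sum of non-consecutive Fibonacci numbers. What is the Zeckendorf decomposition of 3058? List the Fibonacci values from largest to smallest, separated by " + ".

Greedy algorithm:
3058: greatest Fibonacci not exceeding it is 2584, leaving 474
474: greatest Fibonacci not exceeding it is 377, leaving 97
97: greatest Fibonacci not exceeding it is 89, leaving 8
8: greatest Fibonacci not exceeding it is 8, leaving 0
So 3058 = 2584 + 377 + 89 + 8, with no two terms consecutive in the sequence.

2584 + 377 + 89 + 8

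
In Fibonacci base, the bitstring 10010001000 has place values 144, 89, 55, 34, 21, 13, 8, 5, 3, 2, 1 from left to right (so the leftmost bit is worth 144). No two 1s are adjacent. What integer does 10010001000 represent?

183

Summing the place values of the 1 bits: 144 + 34 + 5 = 183.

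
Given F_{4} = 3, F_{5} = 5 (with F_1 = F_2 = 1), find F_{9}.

By the addition formula F_{m+n} = F_m F_{n+1} + F_{m−1} F_n with m=5, n=4: F_{9} = 5·5 + 3·3 = 25 + 9 = 34.

34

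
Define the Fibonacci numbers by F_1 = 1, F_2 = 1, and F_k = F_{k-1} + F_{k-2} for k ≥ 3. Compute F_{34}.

5702887

Iterating the recurrence up to F_{29} = 514229 and F_{28} = 317811:
F_{30} = F_{29} + F_{28} = 514229 + 317811 = 832040
F_{31} = F_{30} + F_{29} = 832040 + 514229 = 1346269
F_{32} = F_{31} + F_{30} = 1346269 + 832040 = 2178309
F_{33} = F_{32} + F_{31} = 2178309 + 1346269 = 3524578
F_{34} = F_{33} + F_{32} = 3524578 + 2178309 = 5702887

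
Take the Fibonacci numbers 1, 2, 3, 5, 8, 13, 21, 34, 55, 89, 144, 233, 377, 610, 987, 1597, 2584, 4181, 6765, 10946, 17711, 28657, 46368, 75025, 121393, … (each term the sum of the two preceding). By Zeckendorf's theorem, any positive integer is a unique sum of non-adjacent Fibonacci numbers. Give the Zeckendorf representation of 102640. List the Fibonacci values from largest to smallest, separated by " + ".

largest Fibonacci ≤ 102640 is 75025; 102640 − 75025 = 27615
largest Fibonacci ≤ 27615 is 17711; 27615 − 17711 = 9904
largest Fibonacci ≤ 9904 is 6765; 9904 − 6765 = 3139
largest Fibonacci ≤ 3139 is 2584; 3139 − 2584 = 555
largest Fibonacci ≤ 555 is 377; 555 − 377 = 178
largest Fibonacci ≤ 178 is 144; 178 − 144 = 34
largest Fibonacci ≤ 34 is 34; 34 − 34 = 0
So 102640 = 75025 + 17711 + 6765 + 2584 + 377 + 144 + 34, with no two terms consecutive in the sequence.

75025 + 17711 + 6765 + 2584 + 377 + 144 + 34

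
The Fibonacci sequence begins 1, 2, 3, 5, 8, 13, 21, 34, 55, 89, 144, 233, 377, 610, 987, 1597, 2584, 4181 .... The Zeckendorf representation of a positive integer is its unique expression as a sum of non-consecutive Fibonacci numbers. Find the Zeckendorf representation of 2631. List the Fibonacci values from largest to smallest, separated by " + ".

2584 + 34 + 13

Greedy algorithm:
largest Fibonacci ≤ 2631 is 2584; 2631 − 2584 = 47
largest Fibonacci ≤ 47 is 34; 47 − 34 = 13
largest Fibonacci ≤ 13 is 13; 13 − 13 = 0
So 2631 = 2584 + 34 + 13, with no two terms consecutive in the sequence.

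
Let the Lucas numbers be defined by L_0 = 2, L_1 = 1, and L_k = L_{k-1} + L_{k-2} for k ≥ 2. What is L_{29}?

Iterating the recurrence up to L_{25} = 167761 and L_{24} = 103682:
L_{26} = L_{25} + L_{24} = 167761 + 103682 = 271443
L_{27} = L_{26} + L_{25} = 271443 + 167761 = 439204
L_{28} = L_{27} + L_{26} = 439204 + 271443 = 710647
L_{29} = L_{28} + L_{27} = 710647 + 439204 = 1149851

1149851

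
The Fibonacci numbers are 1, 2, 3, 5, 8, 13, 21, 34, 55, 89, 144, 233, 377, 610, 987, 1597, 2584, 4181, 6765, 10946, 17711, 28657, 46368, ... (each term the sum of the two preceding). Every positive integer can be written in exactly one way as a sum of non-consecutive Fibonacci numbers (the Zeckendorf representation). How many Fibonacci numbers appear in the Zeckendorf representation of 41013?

Repeatedly subtract the largest Fibonacci number that fits:
largest Fibonacci ≤ 41013 is 28657; 41013 − 28657 = 12356
largest Fibonacci ≤ 12356 is 10946; 12356 − 10946 = 1410
largest Fibonacci ≤ 1410 is 987; 1410 − 987 = 423
largest Fibonacci ≤ 423 is 377; 423 − 377 = 46
largest Fibonacci ≤ 46 is 34; 46 − 34 = 12
largest Fibonacci ≤ 12 is 8; 12 − 8 = 4
largest Fibonacci ≤ 4 is 3; 4 − 3 = 1
largest Fibonacci ≤ 1 is 1; 1 − 1 = 0
41013 = 28657 + 10946 + 987 + 377 + 34 + 8 + 3 + 1, which has 8 terms.

8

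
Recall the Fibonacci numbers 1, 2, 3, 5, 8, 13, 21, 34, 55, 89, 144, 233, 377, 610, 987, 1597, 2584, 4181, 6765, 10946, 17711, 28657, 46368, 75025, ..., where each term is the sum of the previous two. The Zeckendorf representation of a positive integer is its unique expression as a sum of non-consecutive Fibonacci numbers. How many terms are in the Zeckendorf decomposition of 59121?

7

59121: greatest Fibonacci not exceeding it is 46368, leaving 12753
12753: greatest Fibonacci not exceeding it is 10946, leaving 1807
1807: greatest Fibonacci not exceeding it is 1597, leaving 210
210: greatest Fibonacci not exceeding it is 144, leaving 66
66: greatest Fibonacci not exceeding it is 55, leaving 11
11: greatest Fibonacci not exceeding it is 8, leaving 3
3: greatest Fibonacci not exceeding it is 3, leaving 0
59121 = 46368 + 10946 + 1597 + 144 + 55 + 8 + 3, which has 7 terms.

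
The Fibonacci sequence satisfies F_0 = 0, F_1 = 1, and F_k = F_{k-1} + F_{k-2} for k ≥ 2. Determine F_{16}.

987

Iterating the recurrence up to F_{12} = 144 and F_{11} = 89:
F_{13} = F_{12} + F_{11} = 144 + 89 = 233
F_{14} = F_{13} + F_{12} = 233 + 144 = 377
F_{15} = F_{14} + F_{13} = 377 + 233 = 610
F_{16} = F_{15} + F_{14} = 610 + 377 = 987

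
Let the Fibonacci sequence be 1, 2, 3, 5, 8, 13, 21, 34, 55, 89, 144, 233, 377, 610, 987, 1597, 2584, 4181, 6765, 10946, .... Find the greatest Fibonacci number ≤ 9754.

6765

6765 ≤ 9754 < 10946, so the largest Fibonacci number not exceeding 9754 is 6765.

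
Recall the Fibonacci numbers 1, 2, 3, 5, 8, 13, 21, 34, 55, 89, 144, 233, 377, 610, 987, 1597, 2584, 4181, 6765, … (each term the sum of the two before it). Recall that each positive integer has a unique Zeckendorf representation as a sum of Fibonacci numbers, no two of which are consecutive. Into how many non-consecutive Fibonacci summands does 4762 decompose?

Greedily peel off the largest Fibonacci term at each step:
4762 − 4181 = 581
581 − 377 = 204
204 − 144 = 60
60 − 55 = 5
5 − 5 = 0
4762 = 4181 + 377 + 144 + 55 + 5, which has 5 terms.

5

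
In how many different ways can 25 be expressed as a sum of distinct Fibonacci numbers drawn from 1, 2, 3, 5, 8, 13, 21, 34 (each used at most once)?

2

25 = 21+3+1 = 13+8+3+1 — 2 representations.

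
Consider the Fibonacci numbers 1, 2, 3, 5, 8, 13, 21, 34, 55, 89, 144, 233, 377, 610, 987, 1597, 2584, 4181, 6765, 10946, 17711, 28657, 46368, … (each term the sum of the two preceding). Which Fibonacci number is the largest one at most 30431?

28657 ≤ 30431 < 46368, so the largest Fibonacci number not exceeding 30431 is 28657.

28657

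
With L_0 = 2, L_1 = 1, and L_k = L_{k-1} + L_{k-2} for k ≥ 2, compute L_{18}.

Iterating the recurrence up to L_{10} = 123 and L_{9} = 76:
L_{11} = L_{10} + L_{9} = 123 + 76 = 199
L_{12} = L_{11} + L_{10} = 199 + 123 = 322
L_{13} = L_{12} + L_{11} = 322 + 199 = 521
L_{14} = L_{13} + L_{12} = 521 + 322 = 843
L_{15} = L_{14} + L_{13} = 843 + 521 = 1364
L_{16} = L_{15} + L_{14} = 1364 + 843 = 2207
L_{17} = L_{16} + L_{15} = 2207 + 1364 = 3571
L_{18} = L_{17} + L_{16} = 3571 + 2207 = 5778

5778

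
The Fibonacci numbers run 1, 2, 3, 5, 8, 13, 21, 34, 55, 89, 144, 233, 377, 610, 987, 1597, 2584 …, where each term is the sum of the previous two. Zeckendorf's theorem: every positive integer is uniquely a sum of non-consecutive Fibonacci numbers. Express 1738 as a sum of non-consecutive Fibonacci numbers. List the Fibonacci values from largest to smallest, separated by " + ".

1597 + 89 + 34 + 13 + 5

Repeatedly subtract the largest Fibonacci number that fits:
1738 − 1597 = 141
141 − 89 = 52
52 − 34 = 18
18 − 13 = 5
5 − 5 = 0
So 1738 = 1597 + 89 + 34 + 13 + 5, with no two terms consecutive in the sequence.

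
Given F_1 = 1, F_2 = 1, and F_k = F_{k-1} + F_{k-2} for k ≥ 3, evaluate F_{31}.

1346269

Iterating the recurrence up to F_{24} = 46368 and F_{23} = 28657:
F_{25} = F_{24} + F_{23} = 46368 + 28657 = 75025
F_{26} = F_{25} + F_{24} = 75025 + 46368 = 121393
F_{27} = F_{26} + F_{25} = 121393 + 75025 = 196418
F_{28} = F_{27} + F_{26} = 196418 + 121393 = 317811
F_{29} = F_{28} + F_{27} = 317811 + 196418 = 514229
F_{30} = F_{29} + F_{28} = 514229 + 317811 = 832040
F_{31} = F_{30} + F_{29} = 832040 + 514229 = 1346269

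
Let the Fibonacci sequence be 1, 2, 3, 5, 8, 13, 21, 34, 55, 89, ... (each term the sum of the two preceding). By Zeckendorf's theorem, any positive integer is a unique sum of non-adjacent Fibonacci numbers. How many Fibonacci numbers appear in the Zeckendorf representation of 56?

Repeatedly subtract the largest Fibonacci number that fits:
take 55 (≤ 56); 56 − 55 = 1
take 1 (≤ 1); 1 − 1 = 0
56 = 55 + 1, which has 2 terms.

2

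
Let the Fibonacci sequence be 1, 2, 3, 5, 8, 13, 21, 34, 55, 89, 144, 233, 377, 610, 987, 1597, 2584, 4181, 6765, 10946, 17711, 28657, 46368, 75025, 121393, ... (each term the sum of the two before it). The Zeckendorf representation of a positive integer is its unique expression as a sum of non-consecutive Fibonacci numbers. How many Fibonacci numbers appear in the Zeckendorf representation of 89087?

89087: greatest Fibonacci not exceeding it is 75025, leaving 14062
14062: greatest Fibonacci not exceeding it is 10946, leaving 3116
3116: greatest Fibonacci not exceeding it is 2584, leaving 532
532: greatest Fibonacci not exceeding it is 377, leaving 155
155: greatest Fibonacci not exceeding it is 144, leaving 11
11: greatest Fibonacci not exceeding it is 8, leaving 3
3: greatest Fibonacci not exceeding it is 3, leaving 0
89087 = 75025 + 10946 + 2584 + 377 + 144 + 8 + 3, which has 7 terms.

7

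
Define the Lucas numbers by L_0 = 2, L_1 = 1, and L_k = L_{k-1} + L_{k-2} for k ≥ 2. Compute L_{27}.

439204

Iterating the recurrence up to L_{20} = 15127 and L_{19} = 9349:
L_{21} = L_{20} + L_{19} = 15127 + 9349 = 24476
L_{22} = L_{21} + L_{20} = 24476 + 15127 = 39603
L_{23} = L_{22} + L_{21} = 39603 + 24476 = 64079
L_{24} = L_{23} + L_{22} = 64079 + 39603 = 103682
L_{25} = L_{24} + L_{23} = 103682 + 64079 = 167761
L_{26} = L_{25} + L_{24} = 167761 + 103682 = 271443
L_{27} = L_{26} + L_{25} = 271443 + 167761 = 439204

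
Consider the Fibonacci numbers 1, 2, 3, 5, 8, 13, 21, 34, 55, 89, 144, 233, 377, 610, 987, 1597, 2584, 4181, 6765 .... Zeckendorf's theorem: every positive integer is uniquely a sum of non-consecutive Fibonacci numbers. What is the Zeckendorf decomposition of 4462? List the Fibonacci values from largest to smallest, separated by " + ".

4462: greatest Fibonacci not exceeding it is 4181, leaving 281
281: greatest Fibonacci not exceeding it is 233, leaving 48
48: greatest Fibonacci not exceeding it is 34, leaving 14
14: greatest Fibonacci not exceeding it is 13, leaving 1
1: greatest Fibonacci not exceeding it is 1, leaving 0
So 4462 = 4181 + 233 + 34 + 13 + 1, with no two terms consecutive in the sequence.

4181 + 233 + 34 + 13 + 1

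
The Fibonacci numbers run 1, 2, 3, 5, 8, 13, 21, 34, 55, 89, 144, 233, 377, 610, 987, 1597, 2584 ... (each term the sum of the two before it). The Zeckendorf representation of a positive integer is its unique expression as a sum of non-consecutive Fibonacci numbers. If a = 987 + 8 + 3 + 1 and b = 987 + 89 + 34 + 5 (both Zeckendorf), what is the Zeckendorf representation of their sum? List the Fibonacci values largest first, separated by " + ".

1597 + 377 + 89 + 34 + 13 + 3 + 1

The two numbers are 999 and 1115, so their sum is 2114.
2114: greatest Fibonacci not exceeding it is 1597, leaving 517
517: greatest Fibonacci not exceeding it is 377, leaving 140
140: greatest Fibonacci not exceeding it is 89, leaving 51
51: greatest Fibonacci not exceeding it is 34, leaving 17
17: greatest Fibonacci not exceeding it is 13, leaving 4
4: greatest Fibonacci not exceeding it is 3, leaving 1
1: greatest Fibonacci not exceeding it is 1, leaving 0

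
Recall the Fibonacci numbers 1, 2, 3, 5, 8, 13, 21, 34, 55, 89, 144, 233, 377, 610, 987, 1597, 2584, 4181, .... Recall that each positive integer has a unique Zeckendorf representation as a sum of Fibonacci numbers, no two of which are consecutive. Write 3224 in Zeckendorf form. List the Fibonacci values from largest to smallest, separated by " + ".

2584 + 610 + 21 + 8 + 1

Greedy algorithm:
3224: greatest Fibonacci not exceeding it is 2584, leaving 640
640: greatest Fibonacci not exceeding it is 610, leaving 30
30: greatest Fibonacci not exceeding it is 21, leaving 9
9: greatest Fibonacci not exceeding it is 8, leaving 1
1: greatest Fibonacci not exceeding it is 1, leaving 0
So 3224 = 2584 + 610 + 21 + 8 + 1, with no two terms consecutive in the sequence.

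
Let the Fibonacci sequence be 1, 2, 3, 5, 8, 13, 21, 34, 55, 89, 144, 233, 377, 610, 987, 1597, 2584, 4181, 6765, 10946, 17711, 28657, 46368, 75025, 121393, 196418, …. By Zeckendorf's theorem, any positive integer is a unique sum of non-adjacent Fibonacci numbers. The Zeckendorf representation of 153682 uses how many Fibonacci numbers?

largest Fibonacci ≤ 153682 is 121393; 153682 − 121393 = 32289
largest Fibonacci ≤ 32289 is 28657; 32289 − 28657 = 3632
largest Fibonacci ≤ 3632 is 2584; 3632 − 2584 = 1048
largest Fibonacci ≤ 1048 is 987; 1048 − 987 = 61
largest Fibonacci ≤ 61 is 55; 61 − 55 = 6
largest Fibonacci ≤ 6 is 5; 6 − 5 = 1
largest Fibonacci ≤ 1 is 1; 1 − 1 = 0
153682 = 121393 + 28657 + 2584 + 987 + 55 + 5 + 1, which has 7 terms.

7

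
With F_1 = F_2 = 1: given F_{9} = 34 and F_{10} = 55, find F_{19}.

By F_{2k+1} = F_k² + F_{k+1}²: F_{19} = 34² + 55² = 1156 + 3025 = 4181.

4181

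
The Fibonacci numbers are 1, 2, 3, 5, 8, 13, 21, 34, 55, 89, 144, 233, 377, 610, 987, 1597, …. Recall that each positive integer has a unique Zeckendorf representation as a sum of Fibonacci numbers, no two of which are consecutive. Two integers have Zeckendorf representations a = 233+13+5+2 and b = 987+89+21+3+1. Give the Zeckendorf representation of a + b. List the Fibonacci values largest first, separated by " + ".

987 + 233 + 89 + 34 + 8 + 3

The two numbers are 253 and 1101, so their sum is 1354.
987 ≤ 1354 < 1597, so take 987; remainder 367
233 ≤ 367 < 377, so take 233; remainder 134
89 ≤ 134 < 144, so take 89; remainder 45
34 ≤ 45 < 55, so take 34; remainder 11
8 ≤ 11 < 13, so take 8; remainder 3
3 ≤ 3 < 5, so take 3; remainder 0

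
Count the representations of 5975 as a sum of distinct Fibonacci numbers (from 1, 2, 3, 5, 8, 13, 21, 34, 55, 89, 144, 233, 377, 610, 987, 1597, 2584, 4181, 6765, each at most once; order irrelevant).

40

5975 = 4181+1597+144+34+13+5+1 = 4181+1597+144+34+13+3+2+1 = 4181+1597+89+55+34+13+5+1 = … (37 more), for 40 in all.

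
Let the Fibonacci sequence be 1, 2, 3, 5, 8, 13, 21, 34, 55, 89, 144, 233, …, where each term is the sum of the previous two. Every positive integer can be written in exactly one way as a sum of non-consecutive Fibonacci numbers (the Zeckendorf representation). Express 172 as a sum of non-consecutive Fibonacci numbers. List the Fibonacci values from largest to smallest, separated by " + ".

largest Fibonacci ≤ 172 is 144; 172 − 144 = 28
largest Fibonacci ≤ 28 is 21; 28 − 21 = 7
largest Fibonacci ≤ 7 is 5; 7 − 5 = 2
largest Fibonacci ≤ 2 is 2; 2 − 2 = 0
So 172 = 144 + 21 + 5 + 2, with no two terms consecutive in the sequence.

144 + 21 + 5 + 2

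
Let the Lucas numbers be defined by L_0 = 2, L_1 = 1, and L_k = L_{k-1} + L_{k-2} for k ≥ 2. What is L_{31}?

Iterating the recurrence up to L_{27} = 439204 and L_{26} = 271443:
L_{28} = L_{27} + L_{26} = 439204 + 271443 = 710647
L_{29} = L_{28} + L_{27} = 710647 + 439204 = 1149851
L_{30} = L_{29} + L_{28} = 1149851 + 710647 = 1860498
L_{31} = L_{30} + L_{29} = 1860498 + 1149851 = 3010349

3010349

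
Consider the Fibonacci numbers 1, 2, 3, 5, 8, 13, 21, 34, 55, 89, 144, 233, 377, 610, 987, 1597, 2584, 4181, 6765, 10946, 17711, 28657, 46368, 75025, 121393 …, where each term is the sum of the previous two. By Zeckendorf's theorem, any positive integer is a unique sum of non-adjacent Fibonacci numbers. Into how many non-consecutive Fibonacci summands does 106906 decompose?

7

largest Fibonacci ≤ 106906 is 75025; 106906 − 75025 = 31881
largest Fibonacci ≤ 31881 is 28657; 31881 − 28657 = 3224
largest Fibonacci ≤ 3224 is 2584; 3224 − 2584 = 640
largest Fibonacci ≤ 640 is 610; 640 − 610 = 30
largest Fibonacci ≤ 30 is 21; 30 − 21 = 9
largest Fibonacci ≤ 9 is 8; 9 − 8 = 1
largest Fibonacci ≤ 1 is 1; 1 − 1 = 0
106906 = 75025 + 28657 + 2584 + 610 + 21 + 8 + 1, which has 7 terms.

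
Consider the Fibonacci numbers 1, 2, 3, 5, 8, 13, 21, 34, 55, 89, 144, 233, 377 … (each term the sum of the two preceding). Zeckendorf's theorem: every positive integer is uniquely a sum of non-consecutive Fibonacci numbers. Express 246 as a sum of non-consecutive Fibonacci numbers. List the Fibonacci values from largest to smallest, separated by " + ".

233 + 13

take 233 (≤ 246); 246 − 233 = 13
take 13 (≤ 13); 13 − 13 = 0
So 246 = 233 + 13, with no two terms consecutive in the sequence.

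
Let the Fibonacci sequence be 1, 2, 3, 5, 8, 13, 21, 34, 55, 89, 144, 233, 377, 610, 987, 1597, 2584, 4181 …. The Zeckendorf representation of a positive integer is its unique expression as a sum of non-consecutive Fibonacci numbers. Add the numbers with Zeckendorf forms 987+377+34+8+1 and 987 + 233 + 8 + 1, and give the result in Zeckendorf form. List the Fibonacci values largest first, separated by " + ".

2584 + 34 + 13 + 5

The two numbers are 1407 and 1229, so their sum is 2636.
Repeatedly subtract the largest Fibonacci number that fits:
2636: greatest Fibonacci not exceeding it is 2584, leaving 52
52: greatest Fibonacci not exceeding it is 34, leaving 18
18: greatest Fibonacci not exceeding it is 13, leaving 5
5: greatest Fibonacci not exceeding it is 5, leaving 0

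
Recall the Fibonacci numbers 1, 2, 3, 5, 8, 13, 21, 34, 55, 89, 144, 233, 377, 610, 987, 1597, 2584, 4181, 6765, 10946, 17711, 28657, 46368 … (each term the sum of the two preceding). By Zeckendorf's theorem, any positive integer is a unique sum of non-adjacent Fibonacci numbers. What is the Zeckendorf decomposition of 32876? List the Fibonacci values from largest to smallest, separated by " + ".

Repeatedly subtract the largest Fibonacci number that fits:
32876: greatest Fibonacci not exceeding it is 28657, leaving 4219
4219: greatest Fibonacci not exceeding it is 4181, leaving 38
38: greatest Fibonacci not exceeding it is 34, leaving 4
4: greatest Fibonacci not exceeding it is 3, leaving 1
1: greatest Fibonacci not exceeding it is 1, leaving 0
So 32876 = 28657 + 4181 + 34 + 3 + 1, with no two terms consecutive in the sequence.

28657 + 4181 + 34 + 3 + 1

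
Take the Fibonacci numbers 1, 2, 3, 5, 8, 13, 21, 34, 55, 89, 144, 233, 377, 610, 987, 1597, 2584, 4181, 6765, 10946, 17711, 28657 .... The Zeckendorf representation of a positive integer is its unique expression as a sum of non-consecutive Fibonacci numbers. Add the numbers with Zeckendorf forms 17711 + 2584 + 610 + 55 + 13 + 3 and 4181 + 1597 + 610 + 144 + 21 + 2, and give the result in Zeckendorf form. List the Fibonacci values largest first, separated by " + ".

17711 + 6765 + 2584 + 377 + 89 + 5

The two numbers are 20976 and 6555, so their sum is 27531.
27531: greatest Fibonacci not exceeding it is 17711, leaving 9820
9820: greatest Fibonacci not exceeding it is 6765, leaving 3055
3055: greatest Fibonacci not exceeding it is 2584, leaving 471
471: greatest Fibonacci not exceeding it is 377, leaving 94
94: greatest Fibonacci not exceeding it is 89, leaving 5
5: greatest Fibonacci not exceeding it is 5, leaving 0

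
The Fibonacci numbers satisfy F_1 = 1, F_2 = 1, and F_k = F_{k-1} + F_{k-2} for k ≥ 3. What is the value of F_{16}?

987

Iterating the recurrence up to F_{9} = 34 and F_{8} = 21:
F_{10} = F_{9} + F_{8} = 34 + 21 = 55
F_{11} = F_{10} + F_{9} = 55 + 34 = 89
F_{12} = F_{11} + F_{10} = 89 + 55 = 144
F_{13} = F_{12} + F_{11} = 144 + 89 = 233
F_{14} = F_{13} + F_{12} = 233 + 144 = 377
F_{15} = F_{14} + F_{13} = 377 + 233 = 610
F_{16} = F_{15} + F_{14} = 610 + 377 = 987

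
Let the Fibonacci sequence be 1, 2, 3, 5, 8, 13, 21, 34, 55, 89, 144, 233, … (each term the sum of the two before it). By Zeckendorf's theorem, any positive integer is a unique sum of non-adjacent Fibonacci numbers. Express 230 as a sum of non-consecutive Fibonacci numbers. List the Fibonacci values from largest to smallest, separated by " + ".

144 + 55 + 21 + 8 + 2

largest Fibonacci ≤ 230 is 144; 230 − 144 = 86
largest Fibonacci ≤ 86 is 55; 86 − 55 = 31
largest Fibonacci ≤ 31 is 21; 31 − 21 = 10
largest Fibonacci ≤ 10 is 8; 10 − 8 = 2
largest Fibonacci ≤ 2 is 2; 2 − 2 = 0
So 230 = 144 + 55 + 21 + 8 + 2, with no two terms consecutive in the sequence.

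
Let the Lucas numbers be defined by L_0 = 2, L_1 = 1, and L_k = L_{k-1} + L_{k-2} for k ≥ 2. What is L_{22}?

39603

Iterating the recurrence up to L_{14} = 843 and L_{13} = 521:
L_{15} = L_{14} + L_{13} = 843 + 521 = 1364
L_{16} = L_{15} + L_{14} = 1364 + 843 = 2207
L_{17} = L_{16} + L_{15} = 2207 + 1364 = 3571
L_{18} = L_{17} + L_{16} = 3571 + 2207 = 5778
L_{19} = L_{18} + L_{17} = 5778 + 3571 = 9349
L_{20} = L_{19} + L_{18} = 9349 + 5778 = 15127
L_{21} = L_{20} + L_{19} = 15127 + 9349 = 24476
L_{22} = L_{21} + L_{20} = 24476 + 15127 = 39603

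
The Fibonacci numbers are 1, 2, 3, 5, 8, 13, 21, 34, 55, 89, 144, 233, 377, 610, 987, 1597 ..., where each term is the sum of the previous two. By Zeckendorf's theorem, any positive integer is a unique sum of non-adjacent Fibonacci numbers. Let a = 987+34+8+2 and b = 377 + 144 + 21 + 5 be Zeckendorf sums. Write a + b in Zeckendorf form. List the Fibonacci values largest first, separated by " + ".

The two numbers are 1031 and 547, so their sum is 1578.
Greedy algorithm:
take 987 (≤ 1578); 1578 − 987 = 591
take 377 (≤ 591); 591 − 377 = 214
take 144 (≤ 214); 214 − 144 = 70
take 55 (≤ 70); 70 − 55 = 15
take 13 (≤ 15); 15 − 13 = 2
take 2 (≤ 2); 2 − 2 = 0

987 + 377 + 144 + 55 + 13 + 2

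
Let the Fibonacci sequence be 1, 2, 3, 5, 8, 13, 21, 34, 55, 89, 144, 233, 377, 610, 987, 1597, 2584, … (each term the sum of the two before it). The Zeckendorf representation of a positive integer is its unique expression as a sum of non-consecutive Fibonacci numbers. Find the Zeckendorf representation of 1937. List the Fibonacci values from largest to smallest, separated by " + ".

1597 + 233 + 89 + 13 + 5

1937 − 1597 = 340
340 − 233 = 107
107 − 89 = 18
18 − 13 = 5
5 − 5 = 0
So 1937 = 1597 + 233 + 89 + 13 + 5, with no two terms consecutive in the sequence.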